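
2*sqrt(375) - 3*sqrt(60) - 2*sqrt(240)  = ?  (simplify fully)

2*sqrt(375) = 10*sqrt(15); 3*sqrt(60) = 6*sqrt(15); 2*sqrt(240) = 8*sqrt(15)
Combine: (10 - 6 - 8)·sqrt(15) = -4*sqrt(15)

-4*sqrt(15)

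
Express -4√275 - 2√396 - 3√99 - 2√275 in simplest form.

4√275 = 20*√11; 2√396 = 12*√11; 3√99 = 9*√11; 2√275 = 10*√11
Combine: (-20 - 12 - 9 - 10)·√11 = -51*√11

-51*√11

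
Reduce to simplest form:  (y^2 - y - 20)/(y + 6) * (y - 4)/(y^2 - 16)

Factor: y^2 - y - 20 = (y + 4)*(y - 5);  y^2 - 16 = (y - 4)*(y + 4)
Cancel the common factors (y - 4), (y + 4).

(y - 5)/(y + 6)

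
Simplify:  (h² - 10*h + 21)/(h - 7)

Factor: h² - 10*h + 21 = (h - 7)·(h - 3)
Cancel the common factor (h - 7).

h - 3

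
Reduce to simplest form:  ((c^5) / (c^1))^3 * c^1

Inside the bracket: c^4
Raise to the power 3: c^12
Multiply by c^1: add exponents.

c^13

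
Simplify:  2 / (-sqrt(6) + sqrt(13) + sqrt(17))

(-12*sqrt(6) + sqrt(17) + 5*sqrt(13) + sqrt(1326))/77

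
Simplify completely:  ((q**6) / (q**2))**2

q**8

Inside the bracket: q**4
Raise to the power 2: q**8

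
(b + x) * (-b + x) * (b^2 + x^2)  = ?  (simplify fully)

-b^4 + x^4

Telescope via difference of squares: (x+b)(x-b) = -b^2 + x^2, then repeat with the next factor.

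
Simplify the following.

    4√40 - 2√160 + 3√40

4√40 = 8*√10; 2√160 = 8*√10; 3√40 = 6*√10
Combine: (8 - 8 + 6)·√10 = 6*√10

6*√10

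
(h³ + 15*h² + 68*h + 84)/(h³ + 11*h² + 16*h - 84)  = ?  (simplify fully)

(h + 2)/(h - 2)

Factor: h³ + 15*h² + 68*h + 84 = (h + 2)·(h + 7)·(h + 6);  h³ + 11*h² + 16*h - 84 = (h + 7)·(h - 2)·(h + 6)
Cancel the common factors (h + 7), (h + 6).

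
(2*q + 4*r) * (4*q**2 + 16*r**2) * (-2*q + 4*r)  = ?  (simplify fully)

((4*r)+(2*q))((4*r)-(2*q)) = -4*q**2 + 16*r**2; continue pairing.

-16*q**4 + 256*r**4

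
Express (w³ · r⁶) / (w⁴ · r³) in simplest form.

Quotient: (w^-1) · r³

r³/w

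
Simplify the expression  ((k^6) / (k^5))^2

Inside the bracket: k^1
Raise to the power 2: k^2

k^2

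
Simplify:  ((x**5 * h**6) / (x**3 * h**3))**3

Inside the bracket: x**2 * h**3
Raise to the power 3: x**6 * h**9

h**9*x**6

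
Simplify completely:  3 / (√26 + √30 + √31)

Group as (√30 + √31) + √26; multiply by (√30 + √31) - √26, then rationalise the remaining surd.

(-12*√6045 + 75*√31 + 81*√30 + 105*√26)/2495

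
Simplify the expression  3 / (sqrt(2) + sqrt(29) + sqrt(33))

(-sqrt(1914) - sqrt(33) + 3*sqrt(29) + 30*sqrt(2))/38

Group as (sqrt(29) + sqrt(33)) + sqrt(2); multiply by (sqrt(29) + sqrt(33)) - sqrt(2), then rationalise the remaining surd.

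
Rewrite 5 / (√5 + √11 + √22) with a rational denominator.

Group as (√5 + √11) + √22; multiply by (√5 + √11) - √22, then rationalise the remaining surd.

(-55*√10 - 15*√22 + 40*√11 + 70*√5)/92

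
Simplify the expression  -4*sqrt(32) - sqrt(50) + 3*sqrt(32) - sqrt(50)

-14*sqrt(2)

4*sqrt(32) = 16*sqrt(2); sqrt(50) = 5*sqrt(2); 3*sqrt(32) = 12*sqrt(2); sqrt(50) = 5*sqrt(2)
Combine: (-16 - 5 + 12 - 5)·sqrt(2) = -14*sqrt(2)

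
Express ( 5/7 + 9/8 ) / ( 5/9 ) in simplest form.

Numerator: 5/7 + 9/8 = 103/56
Denominator: 5/9 = 5/9
Divide: (103/56) · (9/5) = 927/280

927/280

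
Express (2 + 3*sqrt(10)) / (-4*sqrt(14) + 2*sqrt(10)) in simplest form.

Multiply numerator and denominator by 2*sqrt(10) + 4*sqrt(14).
Denominator becomes -184; numerator becomes 4*sqrt(10) + 8*sqrt(14) + 60 + 24*sqrt(35).

(-6*sqrt(35) - 15 - 2*sqrt(14) - sqrt(10))/46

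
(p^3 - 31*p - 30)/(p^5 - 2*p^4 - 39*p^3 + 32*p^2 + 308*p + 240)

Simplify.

1/(p^2 - 2*p - 8)

Factor: p^3 - 31*p - 30 = (p + 1)*(p - 6)*(p + 5);  p^5 - 2*p^4 - 39*p^3 + 32*p^2 + 308*p + 240 = (p + 5)*(p - 6)*(p + 1)*(p - 4)*(p + 2)
Cancel the common factors (p - 6), (p + 1), (p + 5).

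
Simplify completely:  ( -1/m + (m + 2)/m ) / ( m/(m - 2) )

(m^2 - m - 2)/m^2

Numerator: -1/m + (m + 2)/m = (m + 1)/m
Denominator: m/(m - 2) = m/(m - 2)
Divide: ((m + 1)/m) · ((m - 2)/m) = (m^2 - m - 2)/m^2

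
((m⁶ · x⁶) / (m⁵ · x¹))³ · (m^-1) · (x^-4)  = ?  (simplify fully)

m²*x^11

Inside the bracket: m¹ · x⁵
Raise to the power 3: m³ · x^15
Multiply by (m^-1) · (x^-4): add exponents.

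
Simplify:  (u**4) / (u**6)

u**(-2)

Quotient: (u**-2)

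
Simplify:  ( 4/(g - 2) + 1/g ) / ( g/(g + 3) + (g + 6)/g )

Numerator: 4/(g - 2) + 1/g = (5*g - 2)/(g² - 2*g)
Denominator: g/(g + 3) + (g + 6)/g = (2*g² + 9*g + 18)/(g² + 3*g)
Divide: ((5*g - 2)/(g² - 2*g)) · ((g² + 3*g)/(2*g² + 9*g + 18)) = (5*g² + 13*g - 6)/(2*g³ + 5*g² - 36)

(5*g² + 13*g - 6)/(2*g³ + 5*g² - 36)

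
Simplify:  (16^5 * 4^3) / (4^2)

2^22

16^5 = 2^20; 4^3 = 2^6; 4^2 = 2^4
Combine exponents: 2^22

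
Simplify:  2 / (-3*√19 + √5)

Multiply numerator and denominator by √5 + 3*√19.
Denominator becomes -166; numerator becomes 2*√5 + 6*√19.

(-3*√19 - √5)/83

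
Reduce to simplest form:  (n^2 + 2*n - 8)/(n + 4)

n - 2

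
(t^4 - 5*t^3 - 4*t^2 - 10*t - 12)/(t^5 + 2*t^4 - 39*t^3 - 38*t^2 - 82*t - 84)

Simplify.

Factor: t^4 - 5*t^3 - 4*t^2 - 10*t - 12 = (t^2 + 2)*(t + 1)*(t - 6);  t^5 + 2*t^4 - 39*t^3 - 38*t^2 - 82*t - 84 = (t + 1)*(t + 7)*(t^2 + 2)*(t - 6)
Cancel the common factors (t^2 + 2), (t - 6), (t + 1).

1/(t + 7)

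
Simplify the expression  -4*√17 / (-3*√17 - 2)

Multiply numerator and denominator by -2 + 3*√17.
Denominator becomes -149; numerator becomes -204 + 8*√17.

(-8*√17 + 204)/149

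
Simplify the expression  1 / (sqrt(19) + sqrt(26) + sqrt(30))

Group as (sqrt(19) + sqrt(26)) + sqrt(30); multiply by (sqrt(19) + sqrt(26)) - sqrt(30), then rationalise the remaining surd.

(-4*sqrt(3705) + 15*sqrt(30) + 23*sqrt(26) + 37*sqrt(19))/1751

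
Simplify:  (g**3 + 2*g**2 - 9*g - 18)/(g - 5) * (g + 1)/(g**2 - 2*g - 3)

(g**2 + 5*g + 6)/(g - 5)

Factor: g**3 + 2*g**2 - 9*g - 18 = (g + 3)*(g - 3)*(g + 2);  g**2 - 2*g - 3 = (g - 3)*(g + 1)
Cancel the common factors (g - 3), (g + 1).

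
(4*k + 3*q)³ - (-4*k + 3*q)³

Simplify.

128*k³ + 216*k*q²

Binomially expand both and collect terms in (3*q), (4*k).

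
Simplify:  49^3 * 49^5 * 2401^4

7^32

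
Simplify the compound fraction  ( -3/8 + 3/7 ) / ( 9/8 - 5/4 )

Numerator: -3/8 + 3/7 = 3/56
Denominator: 9/8 - 5/4 = -1/8
Divide: (3/56) · (-8) = -3/7

-3/7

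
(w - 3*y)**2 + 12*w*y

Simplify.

Expanding gives w**2 + 6*w*y + 9*y**2, a perfect square.

(w + 3*y)**2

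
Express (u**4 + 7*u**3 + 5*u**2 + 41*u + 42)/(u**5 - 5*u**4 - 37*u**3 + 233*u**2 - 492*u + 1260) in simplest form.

(u + 1)/(u**2 - 11*u + 30)

Factor: u**4 + 7*u**3 + 5*u**2 + 41*u + 42 = (u + 7)*(u + 1)*(u**2 - u + 6);  u**5 - 5*u**4 - 37*u**3 + 233*u**2 - 492*u + 1260 = (u**2 - u + 6)*(u - 6)*(u - 5)*(u + 7)
Cancel the common factors (u**2 - u + 6), (u + 7).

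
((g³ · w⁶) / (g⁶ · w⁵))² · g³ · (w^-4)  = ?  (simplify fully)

Inside the bracket: (g^-3) · w¹
Raise to the power 2: (g^-6) · w²
Multiply by g³ · (w^-4): add exponents.

1/(g³*w²)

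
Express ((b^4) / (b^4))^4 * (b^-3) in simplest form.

b^(-3)

Inside the bracket: 1
Raise to the power 4: 1
Multiply by (b^-3): add exponents.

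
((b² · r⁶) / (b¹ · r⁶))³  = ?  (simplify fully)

b³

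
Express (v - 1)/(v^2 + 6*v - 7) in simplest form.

Factor: v^2 + 6*v - 7 = (v - 1)*(v + 7)
Cancel the common factor (v - 1).

1/(v + 7)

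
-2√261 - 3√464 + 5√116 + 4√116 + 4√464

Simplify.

2√261 = 6*√29; 3√464 = 12*√29; 5√116 = 10*√29; 4√116 = 8*√29; 4√464 = 16*√29
Combine: (-6 - 12 + 10 + 8 + 16)·√29 = 16*√29

16*√29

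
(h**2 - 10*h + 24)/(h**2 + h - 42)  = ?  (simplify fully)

Factor: h**2 - 10*h + 24 = (h - 6)*(h - 4);  h**2 + h - 42 = (h + 7)*(h - 6)
Cancel the common factor (h - 6).

(h - 4)/(h + 7)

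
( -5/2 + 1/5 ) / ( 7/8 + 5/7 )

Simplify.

Numerator: -5/2 + 1/5 = -23/10
Denominator: 7/8 + 5/7 = 89/56
Divide: (-23/10) · (56/89) = -644/445

-644/445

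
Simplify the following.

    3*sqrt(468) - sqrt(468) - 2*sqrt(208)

4*sqrt(13)

3*sqrt(468) = 18*sqrt(13); sqrt(468) = 6*sqrt(13); 2*sqrt(208) = 8*sqrt(13)
Combine: (18 - 6 - 8)·sqrt(13) = 4*sqrt(13)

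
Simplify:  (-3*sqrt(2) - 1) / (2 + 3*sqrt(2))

Multiply numerator and denominator by -3*sqrt(2) + 2.
Denominator becomes -14; numerator becomes -3*sqrt(2) + 16.

(-16 + 3*sqrt(2))/14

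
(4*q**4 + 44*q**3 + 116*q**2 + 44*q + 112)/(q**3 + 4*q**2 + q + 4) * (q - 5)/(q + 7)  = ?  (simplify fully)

Factor: 4*q**4 + 44*q**3 + 116*q**2 + 44*q + 112 = 4*(q**2 + 1)*(q + 4)*(q + 7);  q**3 + 4*q**2 + q + 4 = (q + 4)*(q**2 + 1)
Cancel the common factors (q**2 + 1), (q + 7), (q + 4).

4*q - 20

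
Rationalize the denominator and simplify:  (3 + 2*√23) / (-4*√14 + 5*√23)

Multiply numerator and denominator by 4*√14 + 5*√23.
Denominator becomes 351; numerator becomes 12*√14 + 15*√23 + 8*√322 + 230.

(12*√14 + 15*√23 + 8*√322 + 230)/351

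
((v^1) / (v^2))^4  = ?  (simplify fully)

v^(-4)

Inside the bracket: (v^-1)
Raise to the power 4: (v^-4)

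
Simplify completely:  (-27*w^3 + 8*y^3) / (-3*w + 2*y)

9*w^2 + 6*w*y + 4*y^2

Factor as (a-b)(a^2+ab+b^2) with a=(2*y), b=(3*w).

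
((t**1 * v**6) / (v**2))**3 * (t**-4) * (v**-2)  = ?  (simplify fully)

v**10/t

Inside the bracket: t**1 * v**4
Raise to the power 3: t**3 * v**12
Multiply by (t**-4) * (v**-2): add exponents.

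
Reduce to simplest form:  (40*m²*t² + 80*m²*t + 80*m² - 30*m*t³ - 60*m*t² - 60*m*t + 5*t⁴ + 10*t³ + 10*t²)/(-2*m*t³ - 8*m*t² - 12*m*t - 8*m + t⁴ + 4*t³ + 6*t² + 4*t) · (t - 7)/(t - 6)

Factor: 40*m²*t² + 80*m²*t + 80*m² - 30*m*t³ - 60*m*t² - 60*m*t + 5*t⁴ + 10*t³ + 10*t² = 5·(t² + 2*t + 2)·(-4*m + t)·(-2*m + t);  -2*m*t³ - 8*m*t² - 12*m*t - 8*m + t⁴ + 4*t³ + 6*t² + 4*t = (t + 2)·(t² + 2*t + 2)·(-2*m + t)
Cancel the common factors (t² + 2*t + 2), (-2*m + t).

(-20*m*t + 140*m + 5*t² - 35*t)/(t² - 4*t - 12)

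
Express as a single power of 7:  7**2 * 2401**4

7**18

7**2 = 7**2; 2401**4 = 7**16
Combine exponents: 7**18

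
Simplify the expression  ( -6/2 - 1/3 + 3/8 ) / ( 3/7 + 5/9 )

-1491/496

Numerator: -6/2 - 1/3 + 3/8 = -71/24
Denominator: 3/7 + 5/9 = 62/63
Divide: (-71/24) · (63/62) = -1491/496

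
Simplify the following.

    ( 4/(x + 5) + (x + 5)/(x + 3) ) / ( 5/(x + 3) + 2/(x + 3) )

(x**2 + 14*x + 37)/(7*x + 35)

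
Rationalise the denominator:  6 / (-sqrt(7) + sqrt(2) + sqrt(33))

(-57*sqrt(2) - 3*sqrt(462) + 42*sqrt(7) + 36*sqrt(33))/130

Group as (sqrt(2) + sqrt(33)) - sqrt(7); multiply by (sqrt(2) + sqrt(33)) + sqrt(7), then rationalise the remaining surd.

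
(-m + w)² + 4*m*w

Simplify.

Expand the square and combine the 4*m*w term.

(m + w)²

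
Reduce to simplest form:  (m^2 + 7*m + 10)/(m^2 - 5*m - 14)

Factor: m^2 + 7*m + 10 = (m + 2)*(m + 5);  m^2 - 5*m - 14 = (m - 7)*(m + 2)
Cancel the common factor (m + 2).

(m + 5)/(m - 7)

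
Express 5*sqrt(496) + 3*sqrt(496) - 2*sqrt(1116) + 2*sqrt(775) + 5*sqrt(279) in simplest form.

45*sqrt(31)

5*sqrt(496) = 20*sqrt(31); 3*sqrt(496) = 12*sqrt(31); 2*sqrt(1116) = 12*sqrt(31); 2*sqrt(775) = 10*sqrt(31); 5*sqrt(279) = 15*sqrt(31)
Combine: (20 + 12 - 12 + 10 + 15)·sqrt(31) = 45*sqrt(31)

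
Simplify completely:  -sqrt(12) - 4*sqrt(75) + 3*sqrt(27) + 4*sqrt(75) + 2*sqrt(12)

sqrt(12) = 2*sqrt(3); 4*sqrt(75) = 20*sqrt(3); 3*sqrt(27) = 9*sqrt(3); 4*sqrt(75) = 20*sqrt(3); 2*sqrt(12) = 4*sqrt(3)
Combine: (-2 - 20 + 9 + 20 + 4)·sqrt(3) = 11*sqrt(3)

11*sqrt(3)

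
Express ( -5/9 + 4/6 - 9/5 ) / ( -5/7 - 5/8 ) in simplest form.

Numerator: -5/9 + 4/6 - 9/5 = -76/45
Denominator: -5/7 - 5/8 = -75/56
Divide: (-76/45) · (-56/75) = 4256/3375

4256/3375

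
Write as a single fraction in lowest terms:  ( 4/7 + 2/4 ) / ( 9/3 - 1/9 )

135/364

Numerator: 4/7 + 2/4 = 15/14
Denominator: 9/3 - 1/9 = 26/9
Divide: (15/14) · (9/26) = 135/364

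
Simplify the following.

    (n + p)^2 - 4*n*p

Expanding gives n^2 - 2*n*p + p^2, a perfect square.

(n - p)^2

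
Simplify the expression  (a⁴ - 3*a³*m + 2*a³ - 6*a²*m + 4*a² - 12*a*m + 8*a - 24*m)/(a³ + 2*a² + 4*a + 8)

Factor: a⁴ - 3*a³*m + 2*a³ - 6*a²*m + 4*a² - 12*a*m + 8*a - 24*m = (a + 2)·(a - 3*m)·(a² + 4);  a³ + 2*a² + 4*a + 8 = (a² + 4)·(a + 2)
Cancel the common factors (a² + 4), (a + 2).

a - 3*m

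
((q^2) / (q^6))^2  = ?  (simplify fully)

Inside the bracket: (q^-4)
Raise to the power 2: (q^-8)

q^(-8)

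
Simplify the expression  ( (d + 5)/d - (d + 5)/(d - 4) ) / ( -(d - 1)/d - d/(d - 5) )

(4*d^2 - 100)/(2*d^3 - 14*d^2 + 29*d - 20)

Numerator: (d + 5)/d - (d + 5)/(d - 4) = (-4*d - 20)/(d^2 - 4*d)
Denominator: -(d - 1)/d - d/(d - 5) = (-2*d^2 + 6*d - 5)/(d^2 - 5*d)
Divide: ((-4*d - 20)/(d^2 - 4*d)) · ((d^2 - 5*d)/(-2*d^2 + 6*d - 5)) = (4*d^2 - 100)/(2*d^3 - 14*d^2 + 29*d - 20)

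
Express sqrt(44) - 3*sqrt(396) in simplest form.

sqrt(44) = 2*sqrt(11); 3*sqrt(396) = 18*sqrt(11)
Combine: (2 - 18)·sqrt(11) = -16*sqrt(11)

-16*sqrt(11)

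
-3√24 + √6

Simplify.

3√24 = 6*√6; √6 = √6
Combine: (-6 + 1)·√6 = -5*√6

-5*√6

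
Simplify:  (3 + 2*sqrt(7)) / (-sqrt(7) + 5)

(29 + 13*sqrt(7))/18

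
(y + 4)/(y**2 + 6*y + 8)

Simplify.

1/(y + 2)

Factor: y**2 + 6*y + 8 = (y + 2)*(y + 4)
Cancel the common factor (y + 4).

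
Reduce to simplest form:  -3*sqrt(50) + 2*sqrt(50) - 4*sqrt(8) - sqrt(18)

3*sqrt(50) = 15*sqrt(2); 2*sqrt(50) = 10*sqrt(2); 4*sqrt(8) = 8*sqrt(2); sqrt(18) = 3*sqrt(2)
Combine: (-15 + 10 - 8 - 3)·sqrt(2) = -16*sqrt(2)

-16*sqrt(2)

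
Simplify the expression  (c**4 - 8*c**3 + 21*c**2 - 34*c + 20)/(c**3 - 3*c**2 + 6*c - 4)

Factor: c**4 - 8*c**3 + 21*c**2 - 34*c + 20 = (c**2 - 2*c + 4)*(c - 5)*(c - 1);  c**3 - 3*c**2 + 6*c - 4 = (c**2 - 2*c + 4)*(c - 1)
Cancel the common factors (c**2 - 2*c + 4), (c - 1).

c - 5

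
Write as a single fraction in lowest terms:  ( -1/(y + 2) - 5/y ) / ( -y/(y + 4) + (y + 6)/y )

(-3*y² - 17*y - 20)/(5*y² + 22*y + 24)

Numerator: -1/(y + 2) - 5/y = (-6*y - 10)/(y² + 2*y)
Denominator: -y/(y + 4) + (y + 6)/y = (10*y + 24)/(y² + 4*y)
Divide: ((-6*y - 10)/(y² + 2*y)) · ((y² + 4*y)/(10*y + 24)) = (-3*y² - 17*y - 20)/(5*y² + 22*y + 24)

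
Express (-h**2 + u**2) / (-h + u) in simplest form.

-h**2 + u**2 factors as (-h + u)*(h + u).

h + u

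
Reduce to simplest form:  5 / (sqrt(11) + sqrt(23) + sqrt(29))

Group as (sqrt(11) + sqrt(23)) + sqrt(29); multiply by (sqrt(11) + sqrt(23)) - sqrt(29), then rationalise the remaining surd.

(-10*sqrt(7337) + 25*sqrt(29) + 85*sqrt(23) + 205*sqrt(11))/987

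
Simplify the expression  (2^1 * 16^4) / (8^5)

2^2

2^1 = 2^1; 16^4 = 2^16; 8^5 = 2^15
Combine exponents: 2^2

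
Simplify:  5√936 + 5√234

5√936 = 30*√26; 5√234 = 15*√26
Combine: (30 + 15)·√26 = 45*√26

45*√26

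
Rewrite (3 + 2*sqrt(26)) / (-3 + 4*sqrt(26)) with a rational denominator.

(18*sqrt(26) + 217)/407

Multiply numerator and denominator by -4*sqrt(26) - 3.
Denominator becomes -407; numerator becomes -217 - 18*sqrt(26).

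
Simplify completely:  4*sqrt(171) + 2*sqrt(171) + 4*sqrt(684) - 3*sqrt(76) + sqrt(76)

4*sqrt(171) = 12*sqrt(19); 2*sqrt(171) = 6*sqrt(19); 4*sqrt(684) = 24*sqrt(19); 3*sqrt(76) = 6*sqrt(19); sqrt(76) = 2*sqrt(19)
Combine: (12 + 6 + 24 - 6 + 2)·sqrt(19) = 38*sqrt(19)

38*sqrt(19)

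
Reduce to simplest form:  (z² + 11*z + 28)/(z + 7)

z + 4

Factor: z² + 11*z + 28 = (z + 4)·(z + 7)
Cancel the common factor (z + 7).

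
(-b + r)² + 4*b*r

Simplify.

(b + r)²

After expansion: b² + 2*b*r + r² — a perfect-square trinomial.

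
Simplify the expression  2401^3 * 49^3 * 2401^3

2401^3 = 7^12; 49^3 = 7^6; 2401^3 = 7^12
Combine exponents: 7^30

7^30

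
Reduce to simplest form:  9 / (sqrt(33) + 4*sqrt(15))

(-sqrt(33) + 4*sqrt(15))/23

Multiply numerator and denominator by -sqrt(33) + 4*sqrt(15).
Denominator becomes 207; numerator becomes -9*sqrt(33) + 36*sqrt(15).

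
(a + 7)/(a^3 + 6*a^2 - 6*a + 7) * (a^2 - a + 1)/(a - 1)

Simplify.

1/(a - 1)

Factor: a^3 + 6*a^2 - 6*a + 7 = (a^2 - a + 1)*(a + 7)
Cancel the common factors (a^2 - a + 1), (a + 7).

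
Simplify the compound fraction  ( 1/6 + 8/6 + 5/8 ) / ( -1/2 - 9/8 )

-17/13

Numerator: 1/6 + 8/6 + 5/8 = 17/8
Denominator: -1/2 - 9/8 = -13/8
Divide: (17/8) · (-8/13) = -17/13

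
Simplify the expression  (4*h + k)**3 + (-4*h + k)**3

2*k*(48*h**2 + k**2)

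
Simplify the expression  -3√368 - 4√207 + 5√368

3√368 = 12*√23; 4√207 = 12*√23; 5√368 = 20*√23
Combine: (-12 - 12 + 20)·√23 = -4*√23

-4*√23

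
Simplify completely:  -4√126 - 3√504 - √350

4√126 = 12*√14; 3√504 = 18*√14; √350 = 5*√14
Combine: (-12 - 18 - 5)·√14 = -35*√14

-35*√14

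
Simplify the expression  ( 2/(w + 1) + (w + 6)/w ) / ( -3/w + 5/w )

(w² + 9*w + 6)/(2*w + 2)

Numerator: 2/(w + 1) + (w + 6)/w = (w² + 9*w + 6)/(w² + w)
Denominator: -3/w + 5/w = 2/w
Divide: ((w² + 9*w + 6)/(w² + w)) · (w/2) = (w² + 9*w + 6)/(2*w + 2)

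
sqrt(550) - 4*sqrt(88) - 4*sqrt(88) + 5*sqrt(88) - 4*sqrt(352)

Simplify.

-17*sqrt(22)

sqrt(550) = 5*sqrt(22); 4*sqrt(88) = 8*sqrt(22); 4*sqrt(88) = 8*sqrt(22); 5*sqrt(88) = 10*sqrt(22); 4*sqrt(352) = 16*sqrt(22)
Combine: (5 - 8 - 8 + 10 - 16)·sqrt(22) = -17*sqrt(22)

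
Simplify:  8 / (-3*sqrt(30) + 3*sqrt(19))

(-8*sqrt(30) - 8*sqrt(19))/33

Multiply numerator and denominator by 3*sqrt(19) + 3*sqrt(30).
Denominator becomes -99; numerator becomes 24*sqrt(19) + 24*sqrt(30).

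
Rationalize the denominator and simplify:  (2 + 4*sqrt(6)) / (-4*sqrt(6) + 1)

Multiply numerator and denominator by 1 + 4*sqrt(6).
Denominator becomes -95; numerator becomes 12*sqrt(6) + 98.

(-98 - 12*sqrt(6))/95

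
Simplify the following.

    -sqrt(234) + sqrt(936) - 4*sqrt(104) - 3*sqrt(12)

-5*sqrt(26) - 6*sqrt(3)

sqrt(234) = 3*sqrt(26); sqrt(936) = 6*sqrt(26); 4*sqrt(104) = 8*sqrt(26); 3*sqrt(12) = 6*sqrt(3)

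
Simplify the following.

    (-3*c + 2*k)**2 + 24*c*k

(3*c + 2*k)**2

Expanding gives 9*c**2 + 12*c*k + 4*k**2, a perfect square.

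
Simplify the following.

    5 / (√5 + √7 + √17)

(-2*√595 - 5*√17 + 15*√7 + 19*√5)/23

Group as (√5 + √17) + √7; multiply by (√5 + √17) - √7, then rationalise the remaining surd.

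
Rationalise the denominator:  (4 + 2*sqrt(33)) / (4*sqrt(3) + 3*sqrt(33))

(-24*sqrt(11) - 16*sqrt(3) + 12*sqrt(33) + 198)/249

Multiply numerator and denominator by -4*sqrt(3) + 3*sqrt(33).
Denominator becomes 249; numerator becomes -24*sqrt(11) - 16*sqrt(3) + 12*sqrt(33) + 198.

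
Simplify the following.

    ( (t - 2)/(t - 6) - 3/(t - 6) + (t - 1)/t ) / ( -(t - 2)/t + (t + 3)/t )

(2*t^2 - 12*t + 6)/(5*t - 30)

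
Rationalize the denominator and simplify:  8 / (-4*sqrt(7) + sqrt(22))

(-16*sqrt(7) - 4*sqrt(22))/45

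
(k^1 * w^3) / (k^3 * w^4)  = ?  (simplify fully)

1/(k^2*w)

Quotient: (k^-2) * (w^-1)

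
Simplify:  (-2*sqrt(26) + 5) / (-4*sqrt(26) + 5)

(-10*sqrt(26) + 183)/391

Multiply numerator and denominator by 5 + 4*sqrt(26).
Denominator becomes -391; numerator becomes -183 + 10*sqrt(26).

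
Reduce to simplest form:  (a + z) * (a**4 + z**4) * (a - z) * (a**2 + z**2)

a**8 - z**8

Pair the conjugate factors: (a+z)(a-z) = a**2 - z**2, then repeat with the next factor.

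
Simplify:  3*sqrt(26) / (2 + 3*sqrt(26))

(-3*sqrt(26) + 117)/115

Multiply numerator and denominator by -3*sqrt(26) + 2.
Denominator becomes -230; numerator becomes -234 + 6*sqrt(26).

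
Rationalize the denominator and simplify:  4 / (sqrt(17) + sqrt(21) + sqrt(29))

Group as (sqrt(17) + sqrt(21)) + sqrt(29); multiply by (sqrt(17) + sqrt(21)) - sqrt(29), then rationalise the remaining surd.

(-8*sqrt(10353) + 36*sqrt(29) + 100*sqrt(21) + 132*sqrt(17))/1347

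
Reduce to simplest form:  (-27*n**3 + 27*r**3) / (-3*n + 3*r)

9*n**2 + 9*n*r + 9*r**2

(3*r)**3 - (3*n)**3 = (-3*n + 3*r)(9*n**2 + 9*n*r + 9*r**2).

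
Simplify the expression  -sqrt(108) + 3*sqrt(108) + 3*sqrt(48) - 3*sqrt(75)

sqrt(108) = 6*sqrt(3); 3*sqrt(108) = 18*sqrt(3); 3*sqrt(48) = 12*sqrt(3); 3*sqrt(75) = 15*sqrt(3)
Combine: (-6 + 18 + 12 - 15)·sqrt(3) = 9*sqrt(3)

9*sqrt(3)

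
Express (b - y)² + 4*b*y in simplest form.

(b + y)²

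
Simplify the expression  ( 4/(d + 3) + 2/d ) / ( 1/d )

Numerator: 4/(d + 3) + 2/d = (6*d + 6)/(d^2 + 3*d)
Denominator: 1/d = 1/d
Divide: ((6*d + 6)/(d^2 + 3*d)) · (d) = (6*d + 6)/(d + 3)

(6*d + 6)/(d + 3)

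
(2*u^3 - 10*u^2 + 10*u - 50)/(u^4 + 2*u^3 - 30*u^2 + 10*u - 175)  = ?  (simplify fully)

2/(u + 7)

Factor: 2*u^3 - 10*u^2 + 10*u - 50 = 2*(u - 5)*(u^2 + 5);  u^4 + 2*u^3 - 30*u^2 + 10*u - 175 = (u^2 + 5)*(u + 7)*(u - 5)
Cancel the common factors (u^2 + 5), (u - 5).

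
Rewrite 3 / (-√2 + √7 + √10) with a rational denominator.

Group as (√7 + √10) - √2; multiply by (√7 + √10) + √2, then rationalise the remaining surd.

(-45*√2 - 3*√10 + 15*√7 + 12*√35)/55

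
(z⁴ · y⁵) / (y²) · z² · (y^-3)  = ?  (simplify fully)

z⁶

Quotient: z⁴ · y³
Multiply by z² · (y^-3): add exponents.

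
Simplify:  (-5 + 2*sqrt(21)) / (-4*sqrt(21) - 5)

(-193 + 30*sqrt(21))/311

Multiply numerator and denominator by -5 + 4*sqrt(21).
Denominator becomes -311; numerator becomes -30*sqrt(21) + 193.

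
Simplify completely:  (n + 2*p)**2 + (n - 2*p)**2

2*n**2 + 8*p**2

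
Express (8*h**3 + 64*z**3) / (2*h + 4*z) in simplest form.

4*h**2 - 8*h*z + 16*z**2

Factor as (a+b)(a**2-ab+b**2) with a=(2*h), b=(4*z).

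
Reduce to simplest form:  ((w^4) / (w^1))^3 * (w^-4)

w^5

Inside the bracket: w^3
Raise to the power 3: w^9
Multiply by (w^-4): add exponents.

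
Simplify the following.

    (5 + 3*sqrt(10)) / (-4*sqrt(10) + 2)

Multiply numerator and denominator by 2 + 4*sqrt(10).
Denominator becomes -156; numerator becomes 26*sqrt(10) + 130.

(-5 - sqrt(10))/6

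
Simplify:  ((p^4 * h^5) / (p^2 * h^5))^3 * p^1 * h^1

h*p^7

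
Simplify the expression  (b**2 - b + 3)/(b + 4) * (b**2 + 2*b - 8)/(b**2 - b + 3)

b - 2

Factor: b**2 + 2*b - 8 = (b - 2)*(b + 4)
Cancel the common factors (b**2 - b + 3), (b + 4).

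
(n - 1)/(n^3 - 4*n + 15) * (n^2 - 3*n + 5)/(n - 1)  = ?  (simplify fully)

1/(n + 3)

Factor: n^3 - 4*n + 15 = (n + 3)*(n^2 - 3*n + 5)
Cancel the common factors (n^2 - 3*n + 5), (n - 1).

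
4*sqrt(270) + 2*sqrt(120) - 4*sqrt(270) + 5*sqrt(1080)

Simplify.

4*sqrt(270) = 12*sqrt(30); 2*sqrt(120) = 4*sqrt(30); 4*sqrt(270) = 12*sqrt(30); 5*sqrt(1080) = 30*sqrt(30)
Combine: (12 + 4 - 12 + 30)·sqrt(30) = 34*sqrt(30)

34*sqrt(30)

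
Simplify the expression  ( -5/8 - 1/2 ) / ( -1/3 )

27/8

Numerator: -5/8 - 1/2 = -9/8
Denominator: -1/3 = -1/3
Divide: (-9/8) · (-3) = 27/8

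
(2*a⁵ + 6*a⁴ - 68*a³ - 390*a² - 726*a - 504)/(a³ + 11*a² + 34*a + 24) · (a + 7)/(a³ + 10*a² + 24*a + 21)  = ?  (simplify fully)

Factor: 2*a⁵ + 6*a⁴ - 68*a³ - 390*a² - 726*a - 504 = 2·(a - 7)·(a² + 3*a + 3)·(a + 3)·(a + 4);  a³ + 11*a² + 34*a + 24 = (a + 6)·(a + 1)·(a + 4);  a³ + 10*a² + 24*a + 21 = (a + 7)·(a² + 3*a + 3)
Cancel the common factors (a² + 3*a + 3), (a + 4), (a + 7).

(2*a² - 8*a - 42)/(a² + 7*a + 6)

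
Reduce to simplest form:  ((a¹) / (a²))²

Inside the bracket: (a^-1)
Raise to the power 2: (a^-2)

a^(-2)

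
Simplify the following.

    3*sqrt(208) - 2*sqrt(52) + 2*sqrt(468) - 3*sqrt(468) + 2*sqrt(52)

6*sqrt(13)

3*sqrt(208) = 12*sqrt(13); 2*sqrt(52) = 4*sqrt(13); 2*sqrt(468) = 12*sqrt(13); 3*sqrt(468) = 18*sqrt(13); 2*sqrt(52) = 4*sqrt(13)
Combine: (12 - 4 + 12 - 18 + 4)·sqrt(13) = 6*sqrt(13)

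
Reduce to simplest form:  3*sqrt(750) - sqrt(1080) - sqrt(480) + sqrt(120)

7*sqrt(30)

3*sqrt(750) = 15*sqrt(30); sqrt(1080) = 6*sqrt(30); sqrt(480) = 4*sqrt(30); sqrt(120) = 2*sqrt(30)
Combine: (15 - 6 - 4 + 2)·sqrt(30) = 7*sqrt(30)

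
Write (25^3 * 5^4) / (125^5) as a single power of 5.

5^(-5)

25^3 = 5^6; 5^4 = 5^4; 125^5 = 5^15
Combine exponents: 5^(-5)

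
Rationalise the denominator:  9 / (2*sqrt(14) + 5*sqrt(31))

(-18*sqrt(14) + 45*sqrt(31))/719

Multiply numerator and denominator by -2*sqrt(14) + 5*sqrt(31).
Denominator becomes 719; numerator becomes -18*sqrt(14) + 45*sqrt(31).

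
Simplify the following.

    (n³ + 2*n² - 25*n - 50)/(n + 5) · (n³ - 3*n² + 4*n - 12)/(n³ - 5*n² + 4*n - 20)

Factor: n³ + 2*n² - 25*n - 50 = (n - 5)·(n + 5)·(n + 2);  n³ - 3*n² + 4*n - 12 = (n² + 4)·(n - 3);  n³ - 5*n² + 4*n - 20 = (n - 5)·(n² + 4)
Cancel the common factors (n² + 4), (n + 5), (n - 5).

n² - n - 6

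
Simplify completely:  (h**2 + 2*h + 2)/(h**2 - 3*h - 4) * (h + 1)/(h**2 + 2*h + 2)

Factor: h**2 - 3*h - 4 = (h + 1)*(h - 4)
Cancel the common factors (h**2 + 2*h + 2), (h + 1).

1/(h - 4)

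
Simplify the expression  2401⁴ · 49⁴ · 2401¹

7^28

2401⁴ = 7^16; 49⁴ = 7^8; 2401¹ = 7^4
Combine exponents: 7^28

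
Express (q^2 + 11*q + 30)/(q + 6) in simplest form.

Factor: q^2 + 11*q + 30 = (q + 6)*(q + 5)
Cancel the common factor (q + 6).

q + 5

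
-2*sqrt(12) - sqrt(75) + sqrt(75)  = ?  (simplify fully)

2*sqrt(12) = 4*sqrt(3); sqrt(75) = 5*sqrt(3); sqrt(75) = 5*sqrt(3)
Combine: (-4 - 5 + 5)·sqrt(3) = -4*sqrt(3)

-4*sqrt(3)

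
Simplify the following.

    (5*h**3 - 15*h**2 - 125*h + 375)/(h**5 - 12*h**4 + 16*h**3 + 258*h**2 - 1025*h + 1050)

5/(h**2 - 9*h + 14)

Factor: 5*h**3 - 15*h**2 - 125*h + 375 = 5*(h - 5)*(h - 3)*(h + 5);  h**5 - 12*h**4 + 16*h**3 + 258*h**2 - 1025*h + 1050 = (h + 5)*(h - 7)*(h - 3)*(h - 5)*(h - 2)
Cancel the common factors (h - 3), (h + 5), (h - 5).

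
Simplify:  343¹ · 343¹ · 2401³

343¹ = 7^3; 343¹ = 7^3; 2401³ = 7^12
Combine exponents: 7^18

7^18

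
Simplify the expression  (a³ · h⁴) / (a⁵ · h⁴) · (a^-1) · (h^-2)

Quotient: (a^-2)
Multiply by (a^-1) · (h^-2): add exponents.

1/(a³*h²)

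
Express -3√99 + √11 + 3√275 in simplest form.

7*√11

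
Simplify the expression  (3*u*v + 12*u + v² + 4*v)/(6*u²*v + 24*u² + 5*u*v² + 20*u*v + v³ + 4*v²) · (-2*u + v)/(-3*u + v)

Factor: 3*u*v + 12*u + v² + 4*v = (3*u + v)·(v + 4);  6*u²*v + 24*u² + 5*u*v² + 20*u*v + v³ + 4*v² = (v + 4)·(3*u + v)·(2*u + v)
Cancel the common factors (v + 4), (3*u + v).

(2*u - v)/(6*u² + u*v - v²)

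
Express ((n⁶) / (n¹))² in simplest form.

Inside the bracket: n⁵
Raise to the power 2: n^10

n^10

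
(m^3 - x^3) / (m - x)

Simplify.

Apply the difference-of-cubes factorisation and cancel (m - x).

m^2 + m*x + x^2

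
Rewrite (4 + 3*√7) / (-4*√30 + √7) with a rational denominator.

Multiply numerator and denominator by √7 + 4*√30.
Denominator becomes -473; numerator becomes 4*√7 + 21 + 16*√30 + 12*√210.

(-12*√210 - 16*√30 - 21 - 4*√7)/473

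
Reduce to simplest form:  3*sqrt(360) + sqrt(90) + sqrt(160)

25*sqrt(10)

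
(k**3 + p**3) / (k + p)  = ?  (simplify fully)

k**2 - k*p + p**2

k**3 + p**3 = (k + p)(k**2 - k*p + p**2).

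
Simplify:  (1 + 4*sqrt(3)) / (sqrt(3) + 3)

Multiply numerator and denominator by -sqrt(3) + 3.
Denominator becomes 6; numerator becomes -9 + 11*sqrt(3).

(-9 + 11*sqrt(3))/6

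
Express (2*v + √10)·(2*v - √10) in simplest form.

Difference of squares with P = 2*v, Q = √10.

4*v² - 10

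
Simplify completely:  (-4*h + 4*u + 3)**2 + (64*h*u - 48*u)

After expansion: 16*h**2 + 32*h*u - 24*h + 16*u**2 - 24*u + 9 — a perfect-square trinomial.

(4*h + 4*u - 3)**2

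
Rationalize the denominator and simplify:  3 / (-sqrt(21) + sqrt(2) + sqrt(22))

Group as (sqrt(2) + sqrt(22)) - sqrt(21); multiply by (sqrt(2) + sqrt(22)) + sqrt(21), then rationalise the remaining surd.

(-9*sqrt(21) + 3*sqrt(22) + 123*sqrt(2) + 12*sqrt(231))/167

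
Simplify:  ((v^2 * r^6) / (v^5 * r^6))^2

Inside the bracket: (v^-3)
Raise to the power 2: (v^-6)

v^(-6)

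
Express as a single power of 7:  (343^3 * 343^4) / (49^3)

343^3 = 7^9; 343^4 = 7^12; 49^3 = 7^6
Combine exponents: 7^15

7^15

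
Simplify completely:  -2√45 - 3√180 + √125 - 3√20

-25*√5

2√45 = 6*√5; 3√180 = 18*√5; √125 = 5*√5; 3√20 = 6*√5
Combine: (-6 - 18 + 5 - 6)·√5 = -25*√5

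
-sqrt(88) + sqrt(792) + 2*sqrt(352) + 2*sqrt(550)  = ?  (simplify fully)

22*sqrt(22)

sqrt(88) = 2*sqrt(22); sqrt(792) = 6*sqrt(22); 2*sqrt(352) = 8*sqrt(22); 2*sqrt(550) = 10*sqrt(22)
Combine: (-2 + 6 + 8 + 10)·sqrt(22) = 22*sqrt(22)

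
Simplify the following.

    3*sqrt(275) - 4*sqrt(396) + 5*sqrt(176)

3*sqrt(275) = 15*sqrt(11); 4*sqrt(396) = 24*sqrt(11); 5*sqrt(176) = 20*sqrt(11)
Combine: (15 - 24 + 20)·sqrt(11) = 11*sqrt(11)

11*sqrt(11)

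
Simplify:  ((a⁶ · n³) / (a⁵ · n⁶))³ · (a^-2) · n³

a/n⁶

Inside the bracket: a¹ · (n^-3)
Raise to the power 3: a³ · (n^-9)
Multiply by (a^-2) · n³: add exponents.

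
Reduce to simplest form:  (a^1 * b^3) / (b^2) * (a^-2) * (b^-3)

1/(a*b^2)

Quotient: a^1 * b^1
Multiply by (a^-2) * (b^-3): add exponents.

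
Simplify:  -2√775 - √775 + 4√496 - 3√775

2√775 = 10*√31; √775 = 5*√31; 4√496 = 16*√31; 3√775 = 15*√31
Combine: (-10 - 5 + 16 - 15)·√31 = -14*√31

-14*√31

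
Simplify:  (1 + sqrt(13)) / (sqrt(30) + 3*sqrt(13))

Multiply numerator and denominator by -sqrt(30) + 3*sqrt(13).
Denominator becomes 87; numerator becomes -sqrt(390) - sqrt(30) + 3*sqrt(13) + 39.

(-sqrt(390) - sqrt(30) + 3*sqrt(13) + 39)/87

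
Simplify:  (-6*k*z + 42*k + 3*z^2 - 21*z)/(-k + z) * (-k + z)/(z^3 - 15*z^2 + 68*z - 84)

(-6*k + 3*z)/(z^2 - 8*z + 12)

Factor: -6*k*z + 42*k + 3*z^2 - 21*z = 3*(z - 7)*(-2*k + z);  z^3 - 15*z^2 + 68*z - 84 = (z - 6)*(z - 7)*(z - 2)
Cancel the common factors (-k + z), (z - 7).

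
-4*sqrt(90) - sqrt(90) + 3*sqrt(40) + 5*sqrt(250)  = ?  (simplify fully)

16*sqrt(10)

4*sqrt(90) = 12*sqrt(10); sqrt(90) = 3*sqrt(10); 3*sqrt(40) = 6*sqrt(10); 5*sqrt(250) = 25*sqrt(10)
Combine: (-12 - 3 + 6 + 25)·sqrt(10) = 16*sqrt(10)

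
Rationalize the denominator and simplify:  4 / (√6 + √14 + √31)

(-16*√651 - 44*√31 + 92*√14 + 156*√6)/215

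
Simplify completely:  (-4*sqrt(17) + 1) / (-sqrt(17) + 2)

Multiply numerator and denominator by 2 + sqrt(17).
Denominator becomes -13; numerator becomes -66 - 7*sqrt(17).

(7*sqrt(17) + 66)/13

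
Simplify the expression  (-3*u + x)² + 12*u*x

Expand the square and combine the 12*u*x term.

(3*u + x)²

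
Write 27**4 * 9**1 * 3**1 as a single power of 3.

27**4 = 3**12; 9**1 = 3**2; 3**1 = 3**1
Combine exponents: 3**15

3**15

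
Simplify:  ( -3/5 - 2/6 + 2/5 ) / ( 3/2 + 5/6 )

-8/35

Numerator: -3/5 - 2/6 + 2/5 = -8/15
Denominator: 3/2 + 5/6 = 7/3
Divide: (-8/15) · (3/7) = -8/35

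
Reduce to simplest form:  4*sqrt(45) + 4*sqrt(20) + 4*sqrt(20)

4*sqrt(45) = 12*sqrt(5); 4*sqrt(20) = 8*sqrt(5); 4*sqrt(20) = 8*sqrt(5)
Combine: (12 + 8 + 8)·sqrt(5) = 28*sqrt(5)

28*sqrt(5)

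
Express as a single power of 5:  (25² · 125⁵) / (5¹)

25² = 5^4; 125⁵ = 5^15; 5¹ = 5^1
Combine exponents: 5^18

5^18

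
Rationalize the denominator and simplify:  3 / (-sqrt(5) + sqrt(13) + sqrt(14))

(-33*sqrt(5) + 6*sqrt(14) + 9*sqrt(13) + 3*sqrt(910))/122

Group as (sqrt(13) + sqrt(14)) - sqrt(5); multiply by (sqrt(13) + sqrt(14)) + sqrt(5), then rationalise the remaining surd.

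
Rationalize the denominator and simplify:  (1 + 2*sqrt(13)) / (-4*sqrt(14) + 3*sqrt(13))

(-8*sqrt(182) - 78 - 4*sqrt(14) - 3*sqrt(13))/107

Multiply numerator and denominator by 3*sqrt(13) + 4*sqrt(14).
Denominator becomes -107; numerator becomes 3*sqrt(13) + 4*sqrt(14) + 78 + 8*sqrt(182).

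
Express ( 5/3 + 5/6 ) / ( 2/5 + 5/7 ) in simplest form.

175/78

Numerator: 5/3 + 5/6 = 5/2
Denominator: 2/5 + 5/7 = 39/35
Divide: (5/2) · (35/39) = 175/78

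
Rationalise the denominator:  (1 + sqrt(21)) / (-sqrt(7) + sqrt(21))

Multiply numerator and denominator by sqrt(7) + sqrt(21).
Denominator becomes 14; numerator becomes sqrt(7) + sqrt(21) + 7*sqrt(3) + 21.

(sqrt(7) + sqrt(21) + 7*sqrt(3) + 21)/14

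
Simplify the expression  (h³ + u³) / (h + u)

h² - h*u + u²

Apply the sum-of-cubes factorisation and cancel (h + u).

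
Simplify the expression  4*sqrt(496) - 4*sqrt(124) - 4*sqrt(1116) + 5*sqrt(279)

-sqrt(31)

4*sqrt(496) = 16*sqrt(31); 4*sqrt(124) = 8*sqrt(31); 4*sqrt(1116) = 24*sqrt(31); 5*sqrt(279) = 15*sqrt(31)
Combine: (16 - 8 - 24 + 15)·sqrt(31) = -sqrt(31)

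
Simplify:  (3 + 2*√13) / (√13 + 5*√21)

(-26 - 3*√13 + 15*√21 + 10*√273)/512

Multiply numerator and denominator by -5*√21 + √13.
Denominator becomes -512; numerator becomes -10*√273 - 15*√21 + 3*√13 + 26.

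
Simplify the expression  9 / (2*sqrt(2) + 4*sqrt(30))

(-9*sqrt(2) + 18*sqrt(30))/236

Multiply numerator and denominator by -2*sqrt(2) + 4*sqrt(30).
Denominator becomes 472; numerator becomes -18*sqrt(2) + 36*sqrt(30).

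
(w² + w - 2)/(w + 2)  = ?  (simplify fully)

w - 1

Factor: w² + w - 2 = (w - 1)·(w + 2)
Cancel the common factor (w + 2).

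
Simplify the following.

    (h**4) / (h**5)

Quotient: (h**-1)

1/h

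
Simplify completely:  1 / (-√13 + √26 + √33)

(-23*√13 + 3*√33 + 10*√26 + 13*√66)/658

Group as (√26 + √33) - √13; multiply by (√26 + √33) + √13, then rationalise the remaining surd.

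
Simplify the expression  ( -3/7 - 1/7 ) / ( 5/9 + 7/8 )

-288/721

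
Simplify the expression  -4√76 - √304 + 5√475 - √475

4√76 = 8*√19; √304 = 4*√19; 5√475 = 25*√19; √475 = 5*√19
Combine: (-8 - 4 + 25 - 5)·√19 = 8*√19

8*√19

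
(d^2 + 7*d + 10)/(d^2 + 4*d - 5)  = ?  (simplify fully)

Factor: d^2 + 7*d + 10 = (d + 5)*(d + 2);  d^2 + 4*d - 5 = (d - 1)*(d + 5)
Cancel the common factor (d + 5).

(d + 2)/(d - 1)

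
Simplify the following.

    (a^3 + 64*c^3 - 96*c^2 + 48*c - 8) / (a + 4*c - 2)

Factor as (a+b)(a^2-ab+b^2) with a=a, b=(4*c - 2).

a^2 - 4*a*c + 2*a + 16*c^2 - 16*c + 4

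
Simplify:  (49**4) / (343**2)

7**2

49**4 = 7**8; 343**2 = 7**6
Combine exponents: 7**2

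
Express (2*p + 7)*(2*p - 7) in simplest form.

4*p^2 - 49

Difference of squares with P = 2*p, Q = 7.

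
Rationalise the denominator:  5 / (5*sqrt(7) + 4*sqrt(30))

Multiply numerator and denominator by -4*sqrt(30) + 5*sqrt(7).
Denominator becomes -305; numerator becomes -20*sqrt(30) + 25*sqrt(7).

(-5*sqrt(7) + 4*sqrt(30))/61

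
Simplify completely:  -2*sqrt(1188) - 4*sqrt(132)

-20*sqrt(33)

2*sqrt(1188) = 12*sqrt(33); 4*sqrt(132) = 8*sqrt(33)
Combine: (-12 - 8)·sqrt(33) = -20*sqrt(33)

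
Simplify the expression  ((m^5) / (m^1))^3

Inside the bracket: m^4
Raise to the power 3: m^12

m^12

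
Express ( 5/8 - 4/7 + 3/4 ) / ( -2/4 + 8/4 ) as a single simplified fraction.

15/28

Numerator: 5/8 - 4/7 + 3/4 = 45/56
Denominator: -2/4 + 8/4 = 3/2
Divide: (45/56) · (2/3) = 15/28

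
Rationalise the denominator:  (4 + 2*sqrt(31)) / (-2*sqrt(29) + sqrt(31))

(-4*sqrt(899) - 62 - 8*sqrt(29) - 4*sqrt(31))/85

Multiply numerator and denominator by sqrt(31) + 2*sqrt(29).
Denominator becomes -85; numerator becomes 4*sqrt(31) + 8*sqrt(29) + 62 + 4*sqrt(899).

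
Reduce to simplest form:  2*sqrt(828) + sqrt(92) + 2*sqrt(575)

24*sqrt(23)

2*sqrt(828) = 12*sqrt(23); sqrt(92) = 2*sqrt(23); 2*sqrt(575) = 10*sqrt(23)
Combine: (12 + 2 + 10)·sqrt(23) = 24*sqrt(23)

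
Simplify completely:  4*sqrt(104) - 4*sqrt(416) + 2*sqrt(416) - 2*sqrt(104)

-4*sqrt(26)

4*sqrt(104) = 8*sqrt(26); 4*sqrt(416) = 16*sqrt(26); 2*sqrt(416) = 8*sqrt(26); 2*sqrt(104) = 4*sqrt(26)
Combine: (8 - 16 + 8 - 4)·sqrt(26) = -4*sqrt(26)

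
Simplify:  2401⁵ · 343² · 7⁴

2401⁵ = 7^20; 343² = 7^6; 7⁴ = 7^4
Combine exponents: 7^30

7^30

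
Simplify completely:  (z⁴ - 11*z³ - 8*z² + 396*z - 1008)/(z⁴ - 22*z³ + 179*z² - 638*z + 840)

(z + 6)/(z - 5)

Factor: z⁴ - 11*z³ - 8*z² + 396*z - 1008 = (z - 7)·(z + 6)·(z - 4)·(z - 6);  z⁴ - 22*z³ + 179*z² - 638*z + 840 = (z - 5)·(z - 4)·(z - 7)·(z - 6)
Cancel the common factors (z - 4), (z - 7), (z - 6).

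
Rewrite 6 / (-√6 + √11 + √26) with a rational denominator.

Group as (√11 + √26) - √6; multiply by (√11 + √26) + √6, then rationalise the remaining surd.

(-62*√6 - 18*√26 + 42*√11 + 8*√429)/61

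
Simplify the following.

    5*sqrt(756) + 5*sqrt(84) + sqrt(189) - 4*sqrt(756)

19*sqrt(21)

5*sqrt(756) = 30*sqrt(21); 5*sqrt(84) = 10*sqrt(21); sqrt(189) = 3*sqrt(21); 4*sqrt(756) = 24*sqrt(21)
Combine: (30 + 10 + 3 - 24)·sqrt(21) = 19*sqrt(21)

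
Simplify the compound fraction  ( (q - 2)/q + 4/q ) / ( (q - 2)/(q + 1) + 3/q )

Numerator: (q - 2)/q + 4/q = (q + 2)/q
Denominator: (q - 2)/(q + 1) + 3/q = (q² + q + 3)/(q² + q)
Divide: ((q + 2)/q) · ((q² + q)/(q² + q + 3)) = (q² + 3*q + 2)/(q² + q + 3)

(q² + 3*q + 2)/(q² + q + 3)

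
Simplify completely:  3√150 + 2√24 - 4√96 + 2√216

15*√6

3√150 = 15*√6; 2√24 = 4*√6; 4√96 = 16*√6; 2√216 = 12*√6
Combine: (15 + 4 - 16 + 12)·√6 = 15*√6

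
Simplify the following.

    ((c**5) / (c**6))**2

c**(-2)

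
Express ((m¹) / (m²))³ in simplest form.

m^(-3)

Inside the bracket: (m^-1)
Raise to the power 3: (m^-3)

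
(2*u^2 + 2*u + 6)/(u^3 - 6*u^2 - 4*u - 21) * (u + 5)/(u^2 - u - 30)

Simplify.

Factor: 2*u^2 + 2*u + 6 = 2*(u^2 + u + 3);  u^3 - 6*u^2 - 4*u - 21 = (u^2 + u + 3)*(u - 7);  u^2 - u - 30 = (u + 5)*(u - 6)
Cancel the common factors (u^2 + u + 3), (u + 5).

2/(u^2 - 13*u + 42)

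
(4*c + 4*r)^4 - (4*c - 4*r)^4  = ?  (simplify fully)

2048*c*r*(c^2 + r^2)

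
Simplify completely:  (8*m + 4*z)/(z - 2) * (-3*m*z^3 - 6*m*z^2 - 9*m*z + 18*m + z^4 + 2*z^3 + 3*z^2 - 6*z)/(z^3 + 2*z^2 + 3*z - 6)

(-24*m^2 - 4*m*z + 4*z^2)/(z - 2)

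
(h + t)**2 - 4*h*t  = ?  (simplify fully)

(h - t)**2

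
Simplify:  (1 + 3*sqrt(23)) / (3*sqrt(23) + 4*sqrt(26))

Multiply numerator and denominator by -4*sqrt(26) + 3*sqrt(23).
Denominator becomes -209; numerator becomes -12*sqrt(598) - 4*sqrt(26) + 3*sqrt(23) + 207.

(-207 - 3*sqrt(23) + 4*sqrt(26) + 12*sqrt(598))/209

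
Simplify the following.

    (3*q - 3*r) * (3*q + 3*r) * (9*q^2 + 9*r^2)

81*q^4 - 81*r^4

((3*q)+(3*r))((3*q)-(3*r)) = 9*q^2 - 9*r^2; continue pairing.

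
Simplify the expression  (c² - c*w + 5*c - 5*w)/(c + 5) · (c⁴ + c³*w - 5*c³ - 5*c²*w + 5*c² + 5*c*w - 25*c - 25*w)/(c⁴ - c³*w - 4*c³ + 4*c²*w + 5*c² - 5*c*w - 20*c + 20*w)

(c² + c*w - 5*c - 5*w)/(c - 4)

Factor: c² - c*w + 5*c - 5*w = (c - w)·(c + 5);  c⁴ + c³*w - 5*c³ - 5*c²*w + 5*c² + 5*c*w - 25*c - 25*w = (c - 5)·(c + w)·(c² + 5);  c⁴ - c³*w - 4*c³ + 4*c²*w + 5*c² - 5*c*w - 20*c + 20*w = (c - 4)·(c² + 5)·(c - w)
Cancel the common factors (c² + 5), (c + 5), (c - w).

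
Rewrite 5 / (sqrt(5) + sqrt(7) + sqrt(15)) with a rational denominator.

(-50*sqrt(21) - 15*sqrt(15) + 65*sqrt(7) + 85*sqrt(5))/131

Group as (sqrt(5) + sqrt(15)) + sqrt(7); multiply by (sqrt(5) + sqrt(15)) - sqrt(7), then rationalise the remaining surd.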